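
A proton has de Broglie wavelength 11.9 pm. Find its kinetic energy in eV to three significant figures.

p = h/λ = 6.626 × 10⁻³⁴ / 1.190 × 10⁻¹¹ = 5.568 × 10⁻²³ kg·m/s.
KE = p²/(2m) = (5.568 × 10⁻²³)² / (2 × 1.673 × 10⁻²⁷) = 9.266 × 10⁻¹⁹ J = 5.78 eV.

KE = 5.78 eV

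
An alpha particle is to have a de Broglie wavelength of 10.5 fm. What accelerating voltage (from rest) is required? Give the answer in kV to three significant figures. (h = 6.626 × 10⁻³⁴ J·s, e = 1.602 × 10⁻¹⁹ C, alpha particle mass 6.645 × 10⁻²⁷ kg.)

p = h/λ = 6.626 × 10⁻³⁴ / 1.050 × 10⁻¹⁴ = 6.310 × 10⁻²⁰ kg·m/s.
KE = p²/(2m) = 2.996 × 10⁻¹³ J.
V = KE/2e = 2.996 × 10⁻¹³ / (2 × 1.602 × 10⁻¹⁹) = 935 kV.

V = 935 kV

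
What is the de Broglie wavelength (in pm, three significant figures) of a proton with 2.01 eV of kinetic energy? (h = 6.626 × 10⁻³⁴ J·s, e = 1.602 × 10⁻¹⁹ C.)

KE = 2.01 eV = 3.220 × 10⁻¹⁹ J.
p = √(2mKE) = √(2 × 1.673 × 10⁻²⁷ × 3.220 × 10⁻¹⁹) = 3.282 × 10⁻²³ kg·m/s.
λ = h/p = 6.626 × 10⁻³⁴ / 3.282 × 10⁻²³ = 2.02 × 10⁻¹¹ m = 20.2 pm.

λ = 20.2 pm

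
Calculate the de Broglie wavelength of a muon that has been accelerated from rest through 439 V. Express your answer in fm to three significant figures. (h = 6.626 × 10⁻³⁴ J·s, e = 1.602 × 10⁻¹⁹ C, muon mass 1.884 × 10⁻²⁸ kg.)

λ = 4070 fm

KE = eV = 1.602 × 10⁻¹⁹ × 439.0 = 7.033 × 10⁻¹⁷ J.
p = √(2mKE) = √(2 × 1.884 × 10⁻²⁸ × 7.033 × 10⁻¹⁷) = 1.628 × 10⁻²² kg·m/s.
λ = h/p = 6.626 × 10⁻³⁴ / 1.628 × 10⁻²² = 4.07 × 10⁻¹² m = 4070 fm.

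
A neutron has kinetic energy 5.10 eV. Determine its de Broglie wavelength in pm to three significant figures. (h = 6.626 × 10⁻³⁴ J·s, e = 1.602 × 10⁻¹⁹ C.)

λ = 12.7 pm

KE = 5.10 eV = 8.170 × 10⁻¹⁹ J.
p = √(2mKE) = √(2 × 1.675 × 10⁻²⁷ × 8.170 × 10⁻¹⁹) = 5.232 × 10⁻²³ kg·m/s.
λ = h/p = 6.626 × 10⁻³⁴ / 5.232 × 10⁻²³ = 1.27 × 10⁻¹¹ m = 12.7 pm.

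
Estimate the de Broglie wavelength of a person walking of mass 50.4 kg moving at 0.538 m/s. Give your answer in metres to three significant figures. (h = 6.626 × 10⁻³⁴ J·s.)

p = mv = 50.4 × 0.538 = 2.712 × 10¹ kg·m/s.
λ = h/p = 6.626 × 10⁻³⁴ / 2.712 × 10¹ = 2.44 × 10⁻³⁵ m.

λ = 2.44 × 10⁻³⁵ m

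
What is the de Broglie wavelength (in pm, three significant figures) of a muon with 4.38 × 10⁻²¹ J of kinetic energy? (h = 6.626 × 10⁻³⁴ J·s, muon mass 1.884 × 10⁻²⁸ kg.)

p = √(2mKE) = √(2 × 1.884 × 10⁻²⁸ × 4.380 × 10⁻²¹) = 1.285 × 10⁻²⁴ kg·m/s.
λ = h/p = 6.626 × 10⁻³⁴ / 1.285 × 10⁻²⁴ = 5.16 × 10⁻¹⁰ m = 516 pm.

λ = 516 pm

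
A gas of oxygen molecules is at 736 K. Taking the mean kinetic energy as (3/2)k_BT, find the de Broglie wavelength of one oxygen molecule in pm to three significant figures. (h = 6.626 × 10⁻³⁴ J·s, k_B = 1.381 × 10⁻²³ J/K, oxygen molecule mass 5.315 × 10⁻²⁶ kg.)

λ = 16.5 pm

KE = (3/2)k_BT = 1.5 × 1.381 × 10⁻²³ × 736 = 1.525 × 10⁻²⁰ J.
p = √(2mKE) = √(2 × 5.315 × 10⁻²⁶ × 1.525 × 10⁻²⁰) = 4.026 × 10⁻²³ kg·m/s.
λ = h/p = 1.65 × 10⁻¹¹ m = 16.5 pm.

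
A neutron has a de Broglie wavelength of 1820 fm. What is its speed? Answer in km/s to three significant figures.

p = h/λ = 6.626 × 10⁻³⁴ / 1.820 × 10⁻¹² = 3.641 × 10⁻²² kg·m/s.
v = p/m = 3.641 × 10⁻²² / 1.675 × 10⁻²⁷ = 2.17 × 10⁵ m/s = 217 km/s.

v = 217 km/s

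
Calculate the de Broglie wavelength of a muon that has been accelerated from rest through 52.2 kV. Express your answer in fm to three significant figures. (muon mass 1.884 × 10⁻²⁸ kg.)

KE = eV = 1.602 × 10⁻¹⁹ × 5.220 × 10⁴ = 8.362 × 10⁻¹⁵ J.
p = √(2mKE) = √(2 × 1.884 × 10⁻²⁸ × 8.362 × 10⁻¹⁵) = 1.775 × 10⁻²¹ kg·m/s.
λ = h/p = 6.626 × 10⁻³⁴ / 1.775 × 10⁻²¹ = 3.73 × 10⁻¹³ m = 373 fm.

λ = 373 fm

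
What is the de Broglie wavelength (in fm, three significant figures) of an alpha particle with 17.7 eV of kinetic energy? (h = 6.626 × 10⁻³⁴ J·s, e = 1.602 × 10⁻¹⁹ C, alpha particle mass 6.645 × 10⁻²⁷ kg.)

KE = 17.7 eV = 2.836 × 10⁻¹⁸ J.
p = √(2mKE) = √(2 × 6.645 × 10⁻²⁷ × 2.836 × 10⁻¹⁸) = 1.941 × 10⁻²² kg·m/s.
λ = h/p = 6.626 × 10⁻³⁴ / 1.941 × 10⁻²² = 3.41 × 10⁻¹² m = 3410 fm.

λ = 3410 fm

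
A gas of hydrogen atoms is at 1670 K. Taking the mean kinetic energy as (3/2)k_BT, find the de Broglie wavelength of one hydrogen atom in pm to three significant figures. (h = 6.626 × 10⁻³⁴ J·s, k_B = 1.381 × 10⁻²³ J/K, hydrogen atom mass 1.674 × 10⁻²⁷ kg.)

KE = (3/2)k_BT = 1.5 × 1.381 × 10⁻²³ × 1670 = 3.459 × 10⁻²⁰ J.
p = √(2mKE) = √(2 × 1.674 × 10⁻²⁷ × 3.459 × 10⁻²⁰) = 1.076 × 10⁻²³ kg·m/s.
λ = h/p = 6.16 × 10⁻¹¹ m = 61.6 pm.

λ = 61.6 pm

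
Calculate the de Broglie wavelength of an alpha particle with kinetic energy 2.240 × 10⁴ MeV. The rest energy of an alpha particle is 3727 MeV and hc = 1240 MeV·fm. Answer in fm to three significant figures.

λ = 0.0480 fm

Total energy E = KE + m₀c² = 2.240 × 10⁴ + 3727 = 26127 MeV.
(pc)² = E² − (m₀c²)² = (26127)² − (3727)² = 6.687 × 10⁸ MeV², so pc = 2.586 × 10⁴ MeV.
λ = hc/(pc) = 1240 MeV·fm / 2.586 × 10⁴ MeV = 0.0480 fm.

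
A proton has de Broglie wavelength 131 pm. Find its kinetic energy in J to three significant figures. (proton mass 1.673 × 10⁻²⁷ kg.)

p = h/λ = 6.626 × 10⁻³⁴ / 1.310 × 10⁻¹⁰ = 5.058 × 10⁻²⁴ kg·m/s.
KE = p²/(2m) = (5.058 × 10⁻²⁴)² / (2 × 1.673 × 10⁻²⁷) = 7.646 × 10⁻²¹ J = 7.65 × 10⁻²¹ J.

KE = 7.65 × 10⁻²¹ J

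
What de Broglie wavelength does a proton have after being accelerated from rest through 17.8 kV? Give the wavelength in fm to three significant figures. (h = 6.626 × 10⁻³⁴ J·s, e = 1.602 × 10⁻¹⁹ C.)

λ = 215 fm

KE = eV = 1.602 × 10⁻¹⁹ × 1.780 × 10⁴ = 2.852 × 10⁻¹⁵ J.
p = √(2mKE) = √(2 × 1.673 × 10⁻²⁷ × 2.852 × 10⁻¹⁵) = 3.089 × 10⁻²¹ kg·m/s.
λ = h/p = 6.626 × 10⁻³⁴ / 3.089 × 10⁻²¹ = 2.15 × 10⁻¹³ m = 215 fm.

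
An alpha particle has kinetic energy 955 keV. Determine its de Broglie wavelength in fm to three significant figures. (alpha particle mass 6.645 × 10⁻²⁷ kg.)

KE = 955 keV = 1.530 × 10⁻¹³ J.
p = √(2mKE) = √(2 × 6.645 × 10⁻²⁷ × 1.530 × 10⁻¹³) = 4.509 × 10⁻²⁰ kg·m/s.
λ = h/p = 6.626 × 10⁻³⁴ / 4.509 × 10⁻²⁰ = 1.47 × 10⁻¹⁴ m = 14.7 fm.

λ = 14.7 fm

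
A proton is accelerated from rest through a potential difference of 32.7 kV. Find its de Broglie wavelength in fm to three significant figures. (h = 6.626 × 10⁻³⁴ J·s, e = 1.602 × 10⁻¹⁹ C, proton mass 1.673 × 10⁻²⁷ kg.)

KE = eV = 1.602 × 10⁻¹⁹ × 3.270 × 10⁴ = 5.239 × 10⁻¹⁵ J.
p = √(2mKE) = √(2 × 1.673 × 10⁻²⁷ × 5.239 × 10⁻¹⁵) = 4.187 × 10⁻²¹ kg·m/s.
λ = h/p = 6.626 × 10⁻³⁴ / 4.187 × 10⁻²¹ = 1.58 × 10⁻¹³ m = 158 fm.

λ = 158 fm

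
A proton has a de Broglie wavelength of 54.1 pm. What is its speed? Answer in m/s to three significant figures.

p = h/λ = 6.626 × 10⁻³⁴ / 5.410 × 10⁻¹¹ = 1.225 × 10⁻²³ kg·m/s.
v = p/m = 1.225 × 10⁻²³ / 1.673 × 10⁻²⁷ = 7.32 × 10³ m/s = 7320 m/s.

v = 7320 m/s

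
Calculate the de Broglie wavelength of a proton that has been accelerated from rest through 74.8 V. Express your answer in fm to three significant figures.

λ = 3310 fm

KE = eV = 1.602 × 10⁻¹⁹ × 74.80 = 1.198 × 10⁻¹⁷ J.
p = √(2mKE) = √(2 × 1.673 × 10⁻²⁷ × 1.198 × 10⁻¹⁷) = 2.002 × 10⁻²² kg·m/s.
λ = h/p = 6.626 × 10⁻³⁴ / 2.002 × 10⁻²² = 3.31 × 10⁻¹² m = 3310 fm.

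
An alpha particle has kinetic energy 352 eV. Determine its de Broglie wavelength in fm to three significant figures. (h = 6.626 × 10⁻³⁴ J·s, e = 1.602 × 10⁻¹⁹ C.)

λ = 765 fm

KE = 352 eV = 5.639 × 10⁻¹⁷ J.
p = √(2mKE) = √(2 × 6.645 × 10⁻²⁷ × 5.639 × 10⁻¹⁷) = 8.657 × 10⁻²² kg·m/s.
λ = h/p = 6.626 × 10⁻³⁴ / 8.657 × 10⁻²² = 7.65 × 10⁻¹³ m = 765 fm.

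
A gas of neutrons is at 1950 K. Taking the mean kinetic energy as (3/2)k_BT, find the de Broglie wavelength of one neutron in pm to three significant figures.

λ = 57.0 pm

KE = (3/2)k_BT = 1.5 × 1.381 × 10⁻²³ × 1950 = 4.039 × 10⁻²⁰ J.
p = √(2mKE) = √(2 × 1.675 × 10⁻²⁷ × 4.039 × 10⁻²⁰) = 1.163 × 10⁻²³ kg·m/s.
λ = h/p = 5.70 × 10⁻¹¹ m = 57.0 pm.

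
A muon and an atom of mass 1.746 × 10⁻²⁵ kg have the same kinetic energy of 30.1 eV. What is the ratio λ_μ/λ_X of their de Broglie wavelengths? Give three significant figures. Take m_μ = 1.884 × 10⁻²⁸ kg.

At fixed KE, p = √(2mKE) so λ = h/p ∝ 1/√m.
λ_μ/λ_X = √(m_X/m_μ) = √(1.746 × 10⁻²⁵/1.884 × 10⁻²⁸) = √(926.8) = 30.4.

λ_μ/λ_X = 30.4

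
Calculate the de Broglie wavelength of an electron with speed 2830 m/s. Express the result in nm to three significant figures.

λ = 257 nm

p = mv = 9.109 × 10⁻³¹ × 2830 = 2.578 × 10⁻²⁷ kg·m/s.
λ = h/p = 6.626 × 10⁻³⁴ / 2.578 × 10⁻²⁷ = 2.57 × 10⁻⁷ m = 257 nm.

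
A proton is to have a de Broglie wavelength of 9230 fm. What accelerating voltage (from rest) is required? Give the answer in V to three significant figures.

V = 9.61 V

p = h/λ = 6.626 × 10⁻³⁴ / 9.230 × 10⁻¹² = 7.179 × 10⁻²³ kg·m/s.
KE = p²/(2m) = 1.540 × 10⁻¹⁸ J.
V = KE/e = 1.540 × 10⁻¹⁸ / (1.602 × 10⁻¹⁹) = 9.61 V.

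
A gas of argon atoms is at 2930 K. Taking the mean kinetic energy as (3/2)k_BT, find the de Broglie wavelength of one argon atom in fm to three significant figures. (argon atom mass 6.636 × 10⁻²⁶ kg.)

KE = (3/2)k_BT = 1.5 × 1.381 × 10⁻²³ × 2930 = 6.069 × 10⁻²⁰ J.
p = √(2mKE) = √(2 × 6.636 × 10⁻²⁶ × 6.069 × 10⁻²⁰) = 8.975 × 10⁻²³ kg·m/s.
λ = h/p = 7.38 × 10⁻¹² m = 7380 fm.

λ = 7380 fm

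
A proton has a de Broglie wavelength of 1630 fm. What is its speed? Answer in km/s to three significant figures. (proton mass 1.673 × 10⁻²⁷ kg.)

p = h/λ = 6.626 × 10⁻³⁴ / 1.630 × 10⁻¹² = 4.065 × 10⁻²² kg·m/s.
v = p/m = 4.065 × 10⁻²² / 1.673 × 10⁻²⁷ = 2.43 × 10⁵ m/s = 243 km/s.

v = 243 km/s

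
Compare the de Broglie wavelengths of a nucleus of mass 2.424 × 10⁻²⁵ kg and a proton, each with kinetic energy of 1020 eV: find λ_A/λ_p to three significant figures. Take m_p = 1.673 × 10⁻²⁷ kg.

λ_A/λ_p = 0.0831

At fixed KE, p = √(2mKE) so λ = h/p ∝ 1/√m.
λ_A/λ_p = √(m_p/m_A) = √(1.673 × 10⁻²⁷/2.424 × 10⁻²⁵) = √(6.902 × 10⁻³) = 0.0831.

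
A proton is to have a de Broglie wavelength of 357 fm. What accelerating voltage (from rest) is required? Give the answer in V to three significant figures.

p = h/λ = 6.626 × 10⁻³⁴ / 3.570 × 10⁻¹³ = 1.856 × 10⁻²¹ kg·m/s.
KE = p²/(2m) = 1.030 × 10⁻¹⁵ J.
V = KE/e = 1.030 × 10⁻¹⁵ / (1.602 × 10⁻¹⁹) = 6430 V.

V = 6430 V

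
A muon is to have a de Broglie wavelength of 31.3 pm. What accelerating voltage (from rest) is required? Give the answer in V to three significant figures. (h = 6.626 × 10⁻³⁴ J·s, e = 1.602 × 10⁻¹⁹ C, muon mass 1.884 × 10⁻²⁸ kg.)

p = h/λ = 6.626 × 10⁻³⁴ / 3.130 × 10⁻¹¹ = 2.117 × 10⁻²³ kg·m/s.
KE = p²/(2m) = 1.189 × 10⁻¹⁸ J.
V = KE/e = 1.189 × 10⁻¹⁸ / (1.602 × 10⁻¹⁹) = 7.42 V.

V = 7.42 V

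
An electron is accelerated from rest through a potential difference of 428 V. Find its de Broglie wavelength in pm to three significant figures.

KE = eV = 1.602 × 10⁻¹⁹ × 428.0 = 6.857 × 10⁻¹⁷ J.
p = √(2mKE) = √(2 × 9.109 × 10⁻³¹ × 6.857 × 10⁻¹⁷) = 1.118 × 10⁻²³ kg·m/s.
λ = h/p = 6.626 × 10⁻³⁴ / 1.118 × 10⁻²³ = 5.93 × 10⁻¹¹ m = 59.3 pm.

λ = 59.3 pm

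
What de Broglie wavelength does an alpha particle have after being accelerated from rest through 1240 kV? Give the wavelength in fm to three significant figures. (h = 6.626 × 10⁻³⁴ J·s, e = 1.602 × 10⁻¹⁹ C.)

λ = 9.12 fm

KE = 2eV = 2 × 1.602 × 10⁻¹⁹ × 1.240 × 10⁶ = 3.973 × 10⁻¹³ J.
p = √(2mKE) = √(2 × 6.645 × 10⁻²⁷ × 3.973 × 10⁻¹³) = 7.266 × 10⁻²⁰ kg·m/s.
λ = h/p = 6.626 × 10⁻³⁴ / 7.266 × 10⁻²⁰ = 9.12 × 10⁻¹⁵ m = 9.12 fm.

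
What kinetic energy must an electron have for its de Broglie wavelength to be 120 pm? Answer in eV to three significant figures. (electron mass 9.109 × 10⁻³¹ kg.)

p = h/λ = 6.626 × 10⁻³⁴ / 1.200 × 10⁻¹⁰ = 5.522 × 10⁻²⁴ kg·m/s.
KE = p²/(2m) = (5.522 × 10⁻²⁴)² / (2 × 9.109 × 10⁻³¹) = 1.674 × 10⁻¹⁷ J = 104 eV.

KE = 104 eV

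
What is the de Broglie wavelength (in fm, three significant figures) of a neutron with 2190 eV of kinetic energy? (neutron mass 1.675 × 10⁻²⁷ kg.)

λ = 611 fm

KE = 2190 eV = 3.508 × 10⁻¹⁶ J.
p = √(2mKE) = √(2 × 1.675 × 10⁻²⁷ × 3.508 × 10⁻¹⁶) = 1.084 × 10⁻²¹ kg·m/s.
λ = h/p = 6.626 × 10⁻³⁴ / 1.084 × 10⁻²¹ = 6.11 × 10⁻¹³ m = 611 fm.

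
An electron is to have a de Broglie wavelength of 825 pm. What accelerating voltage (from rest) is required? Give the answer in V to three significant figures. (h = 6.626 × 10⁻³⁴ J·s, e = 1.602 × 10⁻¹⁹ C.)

V = 2.21 V

p = h/λ = 6.626 × 10⁻³⁴ / 8.250 × 10⁻¹⁰ = 8.032 × 10⁻²⁵ kg·m/s.
KE = p²/(2m) = 3.541 × 10⁻¹⁹ J.
V = KE/e = 3.541 × 10⁻¹⁹ / (1.602 × 10⁻¹⁹) = 2.21 V.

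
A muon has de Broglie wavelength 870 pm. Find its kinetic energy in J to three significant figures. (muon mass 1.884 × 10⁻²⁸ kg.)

p = h/λ = 6.626 × 10⁻³⁴ / 8.700 × 10⁻¹⁰ = 7.616 × 10⁻²⁵ kg·m/s.
KE = p²/(2m) = (7.616 × 10⁻²⁵)² / (2 × 1.884 × 10⁻²⁸) = 1.539 × 10⁻²¹ J = 1.54 × 10⁻²¹ J.

KE = 1.54 × 10⁻²¹ J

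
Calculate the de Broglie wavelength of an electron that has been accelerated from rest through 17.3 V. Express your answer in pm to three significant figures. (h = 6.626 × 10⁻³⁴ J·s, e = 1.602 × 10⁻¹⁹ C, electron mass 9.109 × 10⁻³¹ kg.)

KE = eV = 1.602 × 10⁻¹⁹ × 17.30 = 2.771 × 10⁻¹⁸ J.
p = √(2mKE) = √(2 × 9.109 × 10⁻³¹ × 2.771 × 10⁻¹⁸) = 2.247 × 10⁻²⁴ kg·m/s.
λ = h/p = 6.626 × 10⁻³⁴ / 2.247 × 10⁻²⁴ = 2.95 × 10⁻¹⁰ m = 295 pm.

λ = 295 pm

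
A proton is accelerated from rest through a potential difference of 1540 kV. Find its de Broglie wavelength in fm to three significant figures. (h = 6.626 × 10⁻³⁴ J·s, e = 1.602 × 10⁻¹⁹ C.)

λ = 23.1 fm

KE = eV = 1.602 × 10⁻¹⁹ × 1.540 × 10⁶ = 2.467 × 10⁻¹³ J.
p = √(2mKE) = √(2 × 1.673 × 10⁻²⁷ × 2.467 × 10⁻¹³) = 2.873 × 10⁻²⁰ kg·m/s.
λ = h/p = 6.626 × 10⁻³⁴ / 2.873 × 10⁻²⁰ = 2.31 × 10⁻¹⁴ m = 23.1 fm.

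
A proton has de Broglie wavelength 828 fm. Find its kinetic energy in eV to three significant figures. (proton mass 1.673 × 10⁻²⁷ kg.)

KE = 1190 eV

p = h/λ = 6.626 × 10⁻³⁴ / 8.280 × 10⁻¹³ = 8.002 × 10⁻²² kg·m/s.
KE = p²/(2m) = (8.002 × 10⁻²²)² / (2 × 1.673 × 10⁻²⁷) = 1.914 × 10⁻¹⁶ J = 1190 eV.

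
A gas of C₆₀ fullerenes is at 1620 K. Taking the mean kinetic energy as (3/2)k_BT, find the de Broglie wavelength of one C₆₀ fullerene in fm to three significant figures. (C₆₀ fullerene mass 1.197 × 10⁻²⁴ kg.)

λ = 2340 fm

KE = (3/2)k_BT = 1.5 × 1.381 × 10⁻²³ × 1620 = 3.356 × 10⁻²⁰ J.
p = √(2mKE) = √(2 × 1.197 × 10⁻²⁴ × 3.356 × 10⁻²⁰) = 2.834 × 10⁻²² kg·m/s.
λ = h/p = 2.34 × 10⁻¹² m = 2340 fm.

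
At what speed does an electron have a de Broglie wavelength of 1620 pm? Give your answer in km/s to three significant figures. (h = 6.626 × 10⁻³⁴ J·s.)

p = h/λ = 6.626 × 10⁻³⁴ / 1.620 × 10⁻⁹ = 4.090 × 10⁻²⁵ kg·m/s.
v = p/m = 4.090 × 10⁻²⁵ / 9.109 × 10⁻³¹ = 4.49 × 10⁵ m/s = 449 km/s.

v = 449 km/s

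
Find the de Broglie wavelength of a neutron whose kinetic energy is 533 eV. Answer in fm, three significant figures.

λ = 1240 fm

KE = 533 eV = 8.539 × 10⁻¹⁷ J.
p = √(2mKE) = √(2 × 1.675 × 10⁻²⁷ × 8.539 × 10⁻¹⁷) = 5.348 × 10⁻²² kg·m/s.
λ = h/p = 6.626 × 10⁻³⁴ / 5.348 × 10⁻²² = 1.24 × 10⁻¹² m = 1240 fm.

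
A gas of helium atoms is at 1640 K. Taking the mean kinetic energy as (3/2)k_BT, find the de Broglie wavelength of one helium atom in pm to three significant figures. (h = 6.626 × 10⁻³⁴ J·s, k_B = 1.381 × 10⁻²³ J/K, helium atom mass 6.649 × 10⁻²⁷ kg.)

KE = (3/2)k_BT = 1.5 × 1.381 × 10⁻²³ × 1640 = 3.397 × 10⁻²⁰ J.
p = √(2mKE) = √(2 × 6.649 × 10⁻²⁷ × 3.397 × 10⁻²⁰) = 2.125 × 10⁻²³ kg·m/s.
λ = h/p = 3.12 × 10⁻¹¹ m = 31.2 pm.

λ = 31.2 pm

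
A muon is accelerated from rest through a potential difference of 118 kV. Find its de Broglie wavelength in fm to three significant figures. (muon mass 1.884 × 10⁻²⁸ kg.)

λ = 248 fm

KE = eV = 1.602 × 10⁻¹⁹ × 1.180 × 10⁵ = 1.890 × 10⁻¹⁴ J.
p = √(2mKE) = √(2 × 1.884 × 10⁻²⁸ × 1.890 × 10⁻¹⁴) = 2.669 × 10⁻²¹ kg·m/s.
λ = h/p = 6.626 × 10⁻³⁴ / 2.669 × 10⁻²¹ = 2.48 × 10⁻¹³ m = 248 fm.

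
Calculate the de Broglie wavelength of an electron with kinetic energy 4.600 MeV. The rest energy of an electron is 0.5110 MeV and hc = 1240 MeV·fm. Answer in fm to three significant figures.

λ = 244 fm

Total energy E = KE + m₀c² = 4.600 + 0.5110 = 5.1110 MeV.
(pc)² = E² − (m₀c²)² = (5.1110)² − (0.5110)² = 25.86 MeV², so pc = 5.085 MeV.
λ = hc/(pc) = 1240 MeV·fm / 5.085 MeV = 244 fm.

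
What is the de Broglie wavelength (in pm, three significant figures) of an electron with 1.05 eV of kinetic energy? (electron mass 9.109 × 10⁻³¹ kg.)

λ = 1200 pm

KE = 1.05 eV = 1.682 × 10⁻¹⁹ J.
p = √(2mKE) = √(2 × 9.109 × 10⁻³¹ × 1.682 × 10⁻¹⁹) = 5.536 × 10⁻²⁵ kg·m/s.
λ = h/p = 6.626 × 10⁻³⁴ / 5.536 × 10⁻²⁵ = 1.20 × 10⁻⁹ m = 1200 pm.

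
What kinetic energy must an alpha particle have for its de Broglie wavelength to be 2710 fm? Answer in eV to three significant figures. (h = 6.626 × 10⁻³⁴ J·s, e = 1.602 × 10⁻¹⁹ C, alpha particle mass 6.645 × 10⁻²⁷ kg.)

KE = 28.1 eV

p = h/λ = 6.626 × 10⁻³⁴ / 2.710 × 10⁻¹² = 2.445 × 10⁻²² kg·m/s.
KE = p²/(2m) = (2.445 × 10⁻²²)² / (2 × 6.645 × 10⁻²⁷) = 4.498 × 10⁻¹⁸ J = 28.1 eV.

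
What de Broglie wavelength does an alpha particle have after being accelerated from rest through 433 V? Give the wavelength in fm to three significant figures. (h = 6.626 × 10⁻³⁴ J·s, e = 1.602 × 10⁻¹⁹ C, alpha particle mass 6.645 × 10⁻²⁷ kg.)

KE = 2eV = 2 × 1.602 × 10⁻¹⁹ × 433.0 = 1.387 × 10⁻¹⁶ J.
p = √(2mKE) = √(2 × 6.645 × 10⁻²⁷ × 1.387 × 10⁻¹⁶) = 1.358 × 10⁻²¹ kg·m/s.
λ = h/p = 6.626 × 10⁻³⁴ / 1.358 × 10⁻²¹ = 4.88 × 10⁻¹³ m = 488 fm.

λ = 488 fm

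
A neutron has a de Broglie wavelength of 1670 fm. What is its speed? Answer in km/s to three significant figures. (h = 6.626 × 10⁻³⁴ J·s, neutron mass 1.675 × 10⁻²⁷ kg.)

p = h/λ = 6.626 × 10⁻³⁴ / 1.670 × 10⁻¹² = 3.968 × 10⁻²² kg·m/s.
v = p/m = 3.968 × 10⁻²² / 1.675 × 10⁻²⁷ = 2.37 × 10⁵ m/s = 237 km/s.

v = 237 km/s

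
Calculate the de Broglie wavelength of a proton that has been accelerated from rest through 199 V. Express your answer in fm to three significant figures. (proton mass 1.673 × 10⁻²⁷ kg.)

λ = 2030 fm

KE = eV = 1.602 × 10⁻¹⁹ × 199.0 = 3.188 × 10⁻¹⁷ J.
p = √(2mKE) = √(2 × 1.673 × 10⁻²⁷ × 3.188 × 10⁻¹⁷) = 3.266 × 10⁻²² kg·m/s.
λ = h/p = 6.626 × 10⁻³⁴ / 3.266 × 10⁻²² = 2.03 × 10⁻¹² m = 2030 fm.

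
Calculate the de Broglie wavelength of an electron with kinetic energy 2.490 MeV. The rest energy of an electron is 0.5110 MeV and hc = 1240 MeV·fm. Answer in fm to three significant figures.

λ = 419 fm

Total energy E = KE + m₀c² = 2.490 + 0.5110 = 3.0010 MeV.
(pc)² = E² − (m₀c²)² = (3.0010)² − (0.5110)² = 8.745 MeV², so pc = 2.957 MeV.
λ = hc/(pc) = 1240 MeV·fm / 2.957 MeV = 419 fm.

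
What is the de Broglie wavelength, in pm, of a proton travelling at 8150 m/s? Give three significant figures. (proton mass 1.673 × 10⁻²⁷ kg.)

p = mv = 1.673 × 10⁻²⁷ × 8150 = 1.363 × 10⁻²³ kg·m/s.
λ = h/p = 6.626 × 10⁻³⁴ / 1.363 × 10⁻²³ = 4.86 × 10⁻¹¹ m = 48.6 pm.

λ = 48.6 pm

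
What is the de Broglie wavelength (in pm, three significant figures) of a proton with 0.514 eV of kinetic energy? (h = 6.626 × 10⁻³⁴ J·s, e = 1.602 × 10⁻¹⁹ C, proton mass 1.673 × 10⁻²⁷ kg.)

λ = 39.9 pm

KE = 0.514 eV = 8.234 × 10⁻²⁰ J.
p = √(2mKE) = √(2 × 1.673 × 10⁻²⁷ × 8.234 × 10⁻²⁰) = 1.660 × 10⁻²³ kg·m/s.
λ = h/p = 6.626 × 10⁻³⁴ / 1.660 × 10⁻²³ = 3.99 × 10⁻¹¹ m = 39.9 pm.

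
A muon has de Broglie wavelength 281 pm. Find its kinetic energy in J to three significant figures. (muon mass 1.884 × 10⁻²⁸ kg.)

KE = 1.48 × 10⁻²⁰ J

p = h/λ = 6.626 × 10⁻³⁴ / 2.810 × 10⁻¹⁰ = 2.358 × 10⁻²⁴ kg·m/s.
KE = p²/(2m) = (2.358 × 10⁻²⁴)² / (2 × 1.884 × 10⁻²⁸) = 1.476 × 10⁻²⁰ J = 1.48 × 10⁻²⁰ J.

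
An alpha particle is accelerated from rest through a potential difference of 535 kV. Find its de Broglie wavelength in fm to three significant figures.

KE = 2eV = 2 × 1.602 × 10⁻¹⁹ × 5.350 × 10⁵ = 1.714 × 10⁻¹³ J.
p = √(2mKE) = √(2 × 6.645 × 10⁻²⁷ × 1.714 × 10⁻¹³) = 4.773 × 10⁻²⁰ kg·m/s.
λ = h/p = 6.626 × 10⁻³⁴ / 4.773 × 10⁻²⁰ = 1.39 × 10⁻¹⁴ m = 13.9 fm.

λ = 13.9 fm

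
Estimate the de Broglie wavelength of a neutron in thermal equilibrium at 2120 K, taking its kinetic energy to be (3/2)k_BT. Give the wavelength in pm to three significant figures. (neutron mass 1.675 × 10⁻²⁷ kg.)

KE = (3/2)k_BT = 1.5 × 1.381 × 10⁻²³ × 2120 = 4.392 × 10⁻²⁰ J.
p = √(2mKE) = √(2 × 1.675 × 10⁻²⁷ × 4.392 × 10⁻²⁰) = 1.213 × 10⁻²³ kg·m/s.
λ = h/p = 5.46 × 10⁻¹¹ m = 54.6 pm.

λ = 54.6 pm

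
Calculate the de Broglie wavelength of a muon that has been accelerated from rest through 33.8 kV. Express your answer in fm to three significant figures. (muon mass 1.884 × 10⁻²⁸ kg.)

λ = 464 fm

KE = eV = 1.602 × 10⁻¹⁹ × 3.380 × 10⁴ = 5.415 × 10⁻¹⁵ J.
p = √(2mKE) = √(2 × 1.884 × 10⁻²⁸ × 5.415 × 10⁻¹⁵) = 1.428 × 10⁻²¹ kg·m/s.
λ = h/p = 6.626 × 10⁻³⁴ / 1.428 × 10⁻²¹ = 4.64 × 10⁻¹³ m = 464 fm.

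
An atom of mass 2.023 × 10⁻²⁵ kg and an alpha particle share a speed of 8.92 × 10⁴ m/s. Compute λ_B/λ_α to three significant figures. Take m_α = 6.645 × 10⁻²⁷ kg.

λ_B/λ_α = 0.0328

At fixed v, p = mv so λ = h/(mv) ∝ 1/m.
λ_B/λ_α = m_α/m_B = 6.645 × 10⁻²⁷/2.023 × 10⁻²⁵ = 0.0328.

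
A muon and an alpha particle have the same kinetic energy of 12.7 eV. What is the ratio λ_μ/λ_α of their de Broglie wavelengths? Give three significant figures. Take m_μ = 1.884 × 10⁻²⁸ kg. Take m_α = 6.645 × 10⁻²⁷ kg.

λ_μ/λ_α = 5.94

At fixed KE, p = √(2mKE) so λ = h/p ∝ 1/√m.
λ_μ/λ_α = √(m_α/m_μ) = √(6.645 × 10⁻²⁷/1.884 × 10⁻²⁸) = √(35.27) = 5.94.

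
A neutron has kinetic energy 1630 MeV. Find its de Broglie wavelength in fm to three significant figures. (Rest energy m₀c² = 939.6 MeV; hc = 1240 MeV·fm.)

Total energy E = KE + m₀c² = 1630 + 939.6 = 2569.6 MeV.
(pc)² = E² − (m₀c²)² = (2569.6)² − (939.6)² = 5.720 × 10⁶ MeV², so pc = 2392 MeV.
λ = hc/(pc) = 1240 MeV·fm / 2392 MeV = 0.518 fm.

λ = 0.518 fm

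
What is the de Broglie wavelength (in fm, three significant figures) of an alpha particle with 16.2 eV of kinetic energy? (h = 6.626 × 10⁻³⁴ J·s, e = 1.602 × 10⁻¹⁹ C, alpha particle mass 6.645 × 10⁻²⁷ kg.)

λ = 3570 fm

KE = 16.2 eV = 2.595 × 10⁻¹⁸ J.
p = √(2mKE) = √(2 × 6.645 × 10⁻²⁷ × 2.595 × 10⁻¹⁸) = 1.857 × 10⁻²² kg·m/s.
λ = h/p = 6.626 × 10⁻³⁴ / 1.857 × 10⁻²² = 3.57 × 10⁻¹² m = 3570 fm.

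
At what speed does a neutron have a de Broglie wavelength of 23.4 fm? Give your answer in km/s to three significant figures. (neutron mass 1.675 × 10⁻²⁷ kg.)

v = 1.69 × 10⁴ km/s

p = h/λ = 6.626 × 10⁻³⁴ / 2.340 × 10⁻¹⁴ = 2.832 × 10⁻²⁰ kg·m/s.
v = p/m = 2.832 × 10⁻²⁰ / 1.675 × 10⁻²⁷ = 1.69 × 10⁷ m/s = 1.69 × 10⁴ km/s.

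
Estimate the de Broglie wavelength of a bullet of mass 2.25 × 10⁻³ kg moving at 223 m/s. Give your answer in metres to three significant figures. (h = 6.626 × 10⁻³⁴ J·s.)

p = mv = 2.25 × 10⁻³ × 223 = 5.017 × 10⁻¹ kg·m/s.
λ = h/p = 6.626 × 10⁻³⁴ / 5.017 × 10⁻¹ = 1.32 × 10⁻³³ m.

λ = 1.32 × 10⁻³³ m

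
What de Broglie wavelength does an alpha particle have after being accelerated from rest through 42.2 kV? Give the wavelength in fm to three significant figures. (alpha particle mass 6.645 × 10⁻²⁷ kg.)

λ = 49.4 fm

KE = 2eV = 2 × 1.602 × 10⁻¹⁹ × 4.220 × 10⁴ = 1.352 × 10⁻¹⁴ J.
p = √(2mKE) = √(2 × 6.645 × 10⁻²⁷ × 1.352 × 10⁻¹⁴) = 1.340 × 10⁻²⁰ kg·m/s.
λ = h/p = 6.626 × 10⁻³⁴ / 1.340 × 10⁻²⁰ = 4.94 × 10⁻¹⁴ m = 49.4 fm.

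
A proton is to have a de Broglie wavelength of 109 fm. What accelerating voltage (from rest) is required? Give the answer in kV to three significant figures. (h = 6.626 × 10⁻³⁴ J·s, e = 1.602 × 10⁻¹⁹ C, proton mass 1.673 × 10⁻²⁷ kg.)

V = 68.9 kV

p = h/λ = 6.626 × 10⁻³⁴ / 1.090 × 10⁻¹³ = 6.079 × 10⁻²¹ kg·m/s.
KE = p²/(2m) = 1.104 × 10⁻¹⁴ J.
V = KE/e = 1.104 × 10⁻¹⁴ / (1.602 × 10⁻¹⁹) = 68.9 kV.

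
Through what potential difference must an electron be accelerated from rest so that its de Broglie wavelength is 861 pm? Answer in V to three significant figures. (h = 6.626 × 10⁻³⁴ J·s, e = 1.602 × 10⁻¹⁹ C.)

V = 2.03 V

p = h/λ = 6.626 × 10⁻³⁴ / 8.610 × 10⁻¹⁰ = 7.696 × 10⁻²⁵ kg·m/s.
KE = p²/(2m) = 3.251 × 10⁻¹⁹ J.
V = KE/e = 3.251 × 10⁻¹⁹ / (1.602 × 10⁻¹⁹) = 2.03 V.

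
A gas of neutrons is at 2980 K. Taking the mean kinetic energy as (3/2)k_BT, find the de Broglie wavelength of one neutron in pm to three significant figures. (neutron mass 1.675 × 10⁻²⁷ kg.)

λ = 46.1 pm

KE = (3/2)k_BT = 1.5 × 1.381 × 10⁻²³ × 2980 = 6.173 × 10⁻²⁰ J.
p = √(2mKE) = √(2 × 1.675 × 10⁻²⁷ × 6.173 × 10⁻²⁰) = 1.438 × 10⁻²³ kg·m/s.
λ = h/p = 4.61 × 10⁻¹¹ m = 46.1 pm.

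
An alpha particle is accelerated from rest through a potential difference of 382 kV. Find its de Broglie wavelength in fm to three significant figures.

λ = 16.4 fm

KE = 2eV = 2 × 1.602 × 10⁻¹⁹ × 3.820 × 10⁵ = 1.224 × 10⁻¹³ J.
p = √(2mKE) = √(2 × 6.645 × 10⁻²⁷ × 1.224 × 10⁻¹³) = 4.033 × 10⁻²⁰ kg·m/s.
λ = h/p = 6.626 × 10⁻³⁴ / 4.033 × 10⁻²⁰ = 1.64 × 10⁻¹⁴ m = 16.4 fm.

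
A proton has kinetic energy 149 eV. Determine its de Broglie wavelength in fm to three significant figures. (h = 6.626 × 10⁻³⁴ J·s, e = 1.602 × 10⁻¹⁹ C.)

λ = 2340 fm

KE = 149 eV = 2.387 × 10⁻¹⁷ J.
p = √(2mKE) = √(2 × 1.673 × 10⁻²⁷ × 2.387 × 10⁻¹⁷) = 2.826 × 10⁻²² kg·m/s.
λ = h/p = 6.626 × 10⁻³⁴ / 2.826 × 10⁻²² = 2.34 × 10⁻¹² m = 2340 fm.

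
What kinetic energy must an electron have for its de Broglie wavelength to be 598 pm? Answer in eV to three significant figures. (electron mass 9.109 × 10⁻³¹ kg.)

KE = 4.21 eV

p = h/λ = 6.626 × 10⁻³⁴ / 5.980 × 10⁻¹⁰ = 1.108 × 10⁻²⁴ kg·m/s.
KE = p²/(2m) = (1.108 × 10⁻²⁴)² / (2 × 9.109 × 10⁻³¹) = 6.739 × 10⁻¹⁹ J = 4.21 eV.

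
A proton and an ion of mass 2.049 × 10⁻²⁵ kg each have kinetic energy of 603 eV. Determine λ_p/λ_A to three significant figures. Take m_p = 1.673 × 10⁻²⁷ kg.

λ_p/λ_A = 11.1

At fixed KE, p = √(2mKE) so λ = h/p ∝ 1/√m.
λ_p/λ_A = √(m_A/m_p) = √(2.049 × 10⁻²⁵/1.673 × 10⁻²⁷) = √(122.5) = 11.1.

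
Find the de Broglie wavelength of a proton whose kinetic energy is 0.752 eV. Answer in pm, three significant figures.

KE = 0.752 eV = 1.205 × 10⁻¹⁹ J.
p = √(2mKE) = √(2 × 1.673 × 10⁻²⁷ × 1.205 × 10⁻¹⁹) = 2.008 × 10⁻²³ kg·m/s.
λ = h/p = 6.626 × 10⁻³⁴ / 2.008 × 10⁻²³ = 3.30 × 10⁻¹¹ m = 33.0 pm.

λ = 33.0 pm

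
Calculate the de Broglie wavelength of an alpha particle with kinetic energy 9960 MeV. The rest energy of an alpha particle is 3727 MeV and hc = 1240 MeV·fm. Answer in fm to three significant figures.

Total energy E = KE + m₀c² = 9960 + 3727 = 13687 MeV.
(pc)² = E² − (m₀c²)² = (13687)² − (3727)² = 1.734 × 10⁸ MeV², so pc = 1.317 × 10⁴ MeV.
λ = hc/(pc) = 1240 MeV·fm / 1.317 × 10⁴ MeV = 0.0942 fm.

λ = 0.0942 fm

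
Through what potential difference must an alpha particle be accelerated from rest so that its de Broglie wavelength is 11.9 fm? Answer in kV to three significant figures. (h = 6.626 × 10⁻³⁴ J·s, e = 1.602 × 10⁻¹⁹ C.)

p = h/λ = 6.626 × 10⁻³⁴ / 1.190 × 10⁻¹⁴ = 5.568 × 10⁻²⁰ kg·m/s.
KE = p²/(2m) = 2.333 × 10⁻¹³ J.
V = KE/2e = 2.333 × 10⁻¹³ / (2 × 1.602 × 10⁻¹⁹) = 728 kV.

V = 728 kV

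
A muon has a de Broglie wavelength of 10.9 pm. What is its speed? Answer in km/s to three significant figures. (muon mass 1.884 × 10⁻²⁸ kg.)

v = 323 km/s

p = h/λ = 6.626 × 10⁻³⁴ / 1.090 × 10⁻¹¹ = 6.079 × 10⁻²³ kg·m/s.
v = p/m = 6.079 × 10⁻²³ / 1.884 × 10⁻²⁸ = 3.23 × 10⁵ m/s = 323 km/s.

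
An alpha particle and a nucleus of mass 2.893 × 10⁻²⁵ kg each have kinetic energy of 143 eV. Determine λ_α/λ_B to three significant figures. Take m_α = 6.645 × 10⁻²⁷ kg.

λ_α/λ_B = 6.60

At fixed KE, p = √(2mKE) so λ = h/p ∝ 1/√m.
λ_α/λ_B = √(m_B/m_α) = √(2.893 × 10⁻²⁵/6.645 × 10⁻²⁷) = √(43.54) = 6.60.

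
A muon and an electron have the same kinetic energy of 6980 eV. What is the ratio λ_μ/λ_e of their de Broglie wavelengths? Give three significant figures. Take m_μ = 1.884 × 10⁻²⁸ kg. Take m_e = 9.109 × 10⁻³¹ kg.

λ_μ/λ_e = 0.0695

At fixed KE, p = √(2mKE) so λ = h/p ∝ 1/√m.
λ_μ/λ_e = √(m_e/m_μ) = √(9.109 × 10⁻³¹/1.884 × 10⁻²⁸) = √(4.835 × 10⁻³) = 0.0695.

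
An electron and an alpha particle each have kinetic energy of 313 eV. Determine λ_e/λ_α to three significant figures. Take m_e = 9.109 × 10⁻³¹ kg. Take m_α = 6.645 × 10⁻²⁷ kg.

At fixed KE, p = √(2mKE) so λ = h/p ∝ 1/√m.
λ_e/λ_α = √(m_α/m_e) = √(6.645 × 10⁻²⁷/9.109 × 10⁻³¹) = √(7295) = 85.4.

λ_e/λ_α = 85.4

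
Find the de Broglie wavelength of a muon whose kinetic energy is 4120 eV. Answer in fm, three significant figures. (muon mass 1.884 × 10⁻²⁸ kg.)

λ = 1330 fm

KE = 4120 eV = 6.600 × 10⁻¹⁶ J.
p = √(2mKE) = √(2 × 1.884 × 10⁻²⁸ × 6.600 × 10⁻¹⁶) = 4.987 × 10⁻²² kg·m/s.
λ = h/p = 6.626 × 10⁻³⁴ / 4.987 × 10⁻²² = 1.33 × 10⁻¹² m = 1330 fm.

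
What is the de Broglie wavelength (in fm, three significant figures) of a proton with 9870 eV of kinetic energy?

KE = 9870 eV = 1.581 × 10⁻¹⁵ J.
p = √(2mKE) = √(2 × 1.673 × 10⁻²⁷ × 1.581 × 10⁻¹⁵) = 2.300 × 10⁻²¹ kg·m/s.
λ = h/p = 6.626 × 10⁻³⁴ / 2.300 × 10⁻²¹ = 2.88 × 10⁻¹³ m = 288 fm.

λ = 288 fm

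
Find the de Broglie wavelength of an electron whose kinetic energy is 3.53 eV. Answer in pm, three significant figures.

KE = 3.53 eV = 5.655 × 10⁻¹⁹ J.
p = √(2mKE) = √(2 × 9.109 × 10⁻³¹ × 5.655 × 10⁻¹⁹) = 1.015 × 10⁻²⁴ kg·m/s.
λ = h/p = 6.626 × 10⁻³⁴ / 1.015 × 10⁻²⁴ = 6.53 × 10⁻¹⁰ m = 653 pm.

λ = 653 pm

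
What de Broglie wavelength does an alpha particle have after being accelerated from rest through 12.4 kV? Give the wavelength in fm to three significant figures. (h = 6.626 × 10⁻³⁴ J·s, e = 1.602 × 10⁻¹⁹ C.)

KE = 2eV = 2 × 1.602 × 10⁻¹⁹ × 1.240 × 10⁴ = 3.973 × 10⁻¹⁵ J.
p = √(2mKE) = √(2 × 6.645 × 10⁻²⁷ × 3.973 × 10⁻¹⁵) = 7.266 × 10⁻²¹ kg·m/s.
λ = h/p = 6.626 × 10⁻³⁴ / 7.266 × 10⁻²¹ = 9.12 × 10⁻¹⁴ m = 91.2 fm.

λ = 91.2 fm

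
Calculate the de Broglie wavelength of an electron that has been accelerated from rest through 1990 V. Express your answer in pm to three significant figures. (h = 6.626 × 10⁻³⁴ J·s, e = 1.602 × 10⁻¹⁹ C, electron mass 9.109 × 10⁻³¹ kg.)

λ = 27.5 pm

KE = eV = 1.602 × 10⁻¹⁹ × 1990 = 3.188 × 10⁻¹⁶ J.
p = √(2mKE) = √(2 × 9.109 × 10⁻³¹ × 3.188 × 10⁻¹⁶) = 2.410 × 10⁻²³ kg·m/s.
λ = h/p = 6.626 × 10⁻³⁴ / 2.410 × 10⁻²³ = 2.75 × 10⁻¹¹ m = 27.5 pm.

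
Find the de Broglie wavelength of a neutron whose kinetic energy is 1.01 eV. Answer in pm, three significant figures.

KE = 1.01 eV = 1.618 × 10⁻¹⁹ J.
p = √(2mKE) = √(2 × 1.675 × 10⁻²⁷ × 1.618 × 10⁻¹⁹) = 2.328 × 10⁻²³ kg·m/s.
λ = h/p = 6.626 × 10⁻³⁴ / 2.328 × 10⁻²³ = 2.85 × 10⁻¹¹ m = 28.5 pm.

λ = 28.5 pm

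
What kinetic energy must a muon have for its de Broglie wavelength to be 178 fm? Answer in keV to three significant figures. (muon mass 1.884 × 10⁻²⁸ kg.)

KE = 230 keV

p = h/λ = 6.626 × 10⁻³⁴ / 1.780 × 10⁻¹³ = 3.722 × 10⁻²¹ kg·m/s.
KE = p²/(2m) = (3.722 × 10⁻²¹)² / (2 × 1.884 × 10⁻²⁸) = 3.677 × 10⁻¹⁴ J = 230 keV.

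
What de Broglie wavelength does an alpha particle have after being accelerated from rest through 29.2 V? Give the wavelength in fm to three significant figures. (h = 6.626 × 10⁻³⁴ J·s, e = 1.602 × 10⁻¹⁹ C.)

λ = 1880 fm

KE = 2eV = 2 × 1.602 × 10⁻¹⁹ × 29.20 = 9.356 × 10⁻¹⁸ J.
p = √(2mKE) = √(2 × 6.645 × 10⁻²⁷ × 9.356 × 10⁻¹⁸) = 3.526 × 10⁻²² kg·m/s.
λ = h/p = 6.626 × 10⁻³⁴ / 3.526 × 10⁻²² = 1.88 × 10⁻¹² m = 1880 fm.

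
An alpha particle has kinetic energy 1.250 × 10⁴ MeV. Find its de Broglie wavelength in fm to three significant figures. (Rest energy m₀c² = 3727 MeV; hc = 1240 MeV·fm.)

λ = 0.0785 fm

Total energy E = KE + m₀c² = 1.250 × 10⁴ + 3727 = 16227 MeV.
(pc)² = E² − (m₀c²)² = (16227)² − (3727)² = 2.494 × 10⁸ MeV², so pc = 1.579 × 10⁴ MeV.
λ = hc/(pc) = 1240 MeV·fm / 1.579 × 10⁴ MeV = 0.0785 fm.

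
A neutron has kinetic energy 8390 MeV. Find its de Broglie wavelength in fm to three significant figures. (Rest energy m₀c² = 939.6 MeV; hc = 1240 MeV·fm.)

Total energy E = KE + m₀c² = 8390 + 939.6 = 9329.6 MeV.
(pc)² = E² − (m₀c²)² = (9329.6)² − (939.6)² = 8.616 × 10⁷ MeV², so pc = 9282 MeV.
λ = hc/(pc) = 1240 MeV·fm / 9282 MeV = 0.134 fm.

λ = 0.134 fm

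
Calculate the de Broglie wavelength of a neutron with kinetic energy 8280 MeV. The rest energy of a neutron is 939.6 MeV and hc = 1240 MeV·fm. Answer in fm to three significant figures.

λ = 0.135 fm

Total energy E = KE + m₀c² = 8280 + 939.6 = 9219.6 MeV.
(pc)² = E² − (m₀c²)² = (9219.6)² − (939.6)² = 8.412 × 10⁷ MeV², so pc = 9172 MeV.
λ = hc/(pc) = 1240 MeV·fm / 9172 MeV = 0.135 fm.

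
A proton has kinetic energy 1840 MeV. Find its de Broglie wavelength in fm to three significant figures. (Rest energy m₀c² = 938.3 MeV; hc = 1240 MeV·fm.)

Total energy E = KE + m₀c² = 1840 + 938.3 = 2778.3 MeV.
(pc)² = E² − (m₀c²)² = (2778.3)² − (938.3)² = 6.839 × 10⁶ MeV², so pc = 2615 MeV.
λ = hc/(pc) = 1240 MeV·fm / 2615 MeV = 0.474 fm.

λ = 0.474 fm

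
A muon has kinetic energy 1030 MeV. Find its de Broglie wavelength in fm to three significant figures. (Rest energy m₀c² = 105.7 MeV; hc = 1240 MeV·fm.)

Total energy E = KE + m₀c² = 1030 + 105.7 = 1135.7 MeV.
(pc)² = E² − (m₀c²)² = (1135.7)² − (105.7)² = 1.279 × 10⁶ MeV², so pc = 1131 MeV.
λ = hc/(pc) = 1240 MeV·fm / 1131 MeV = 1.10 fm.

λ = 1.10 fm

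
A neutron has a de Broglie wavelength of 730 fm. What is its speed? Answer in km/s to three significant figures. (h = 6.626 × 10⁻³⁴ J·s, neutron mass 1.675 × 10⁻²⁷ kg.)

p = h/λ = 6.626 × 10⁻³⁴ / 7.300 × 10⁻¹³ = 9.077 × 10⁻²² kg·m/s.
v = p/m = 9.077 × 10⁻²² / 1.675 × 10⁻²⁷ = 5.42 × 10⁵ m/s = 542 km/s.

v = 542 km/s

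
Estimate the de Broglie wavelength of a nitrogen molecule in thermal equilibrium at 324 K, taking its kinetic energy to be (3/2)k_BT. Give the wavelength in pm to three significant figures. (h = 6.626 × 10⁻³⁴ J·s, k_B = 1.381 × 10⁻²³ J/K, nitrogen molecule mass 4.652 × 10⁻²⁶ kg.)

λ = 26.5 pm

KE = (3/2)k_BT = 1.5 × 1.381 × 10⁻²³ × 324 = 6.712 × 10⁻²¹ J.
p = √(2mKE) = √(2 × 4.652 × 10⁻²⁶ × 6.712 × 10⁻²¹) = 2.499 × 10⁻²³ kg·m/s.
λ = h/p = 2.65 × 10⁻¹¹ m = 26.5 pm.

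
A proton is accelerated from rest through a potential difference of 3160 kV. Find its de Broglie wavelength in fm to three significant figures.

KE = eV = 1.602 × 10⁻¹⁹ × 3.160 × 10⁶ = 5.062 × 10⁻¹³ J.
p = √(2mKE) = √(2 × 1.673 × 10⁻²⁷ × 5.062 × 10⁻¹³) = 4.116 × 10⁻²⁰ kg·m/s.
λ = h/p = 6.626 × 10⁻³⁴ / 4.116 × 10⁻²⁰ = 1.61 × 10⁻¹⁴ m = 16.1 fm.

λ = 16.1 fm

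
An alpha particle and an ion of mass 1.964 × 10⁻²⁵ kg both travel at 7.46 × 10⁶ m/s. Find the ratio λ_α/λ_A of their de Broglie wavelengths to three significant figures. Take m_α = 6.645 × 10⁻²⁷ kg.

λ_α/λ_A = 29.6

At fixed v, p = mv so λ = h/(mv) ∝ 1/m.
λ_α/λ_A = m_A/m_α = 1.964 × 10⁻²⁵/6.645 × 10⁻²⁷ = 29.6.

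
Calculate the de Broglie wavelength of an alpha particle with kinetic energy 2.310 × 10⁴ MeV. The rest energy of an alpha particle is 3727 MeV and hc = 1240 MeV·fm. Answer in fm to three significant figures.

λ = 0.0467 fm

Total energy E = KE + m₀c² = 2.310 × 10⁴ + 3727 = 26827 MeV.
(pc)² = E² − (m₀c²)² = (26827)² − (3727)² = 7.058 × 10⁸ MeV², so pc = 2.657 × 10⁴ MeV.
λ = hc/(pc) = 1240 MeV·fm / 2.657 × 10⁴ MeV = 0.0467 fm.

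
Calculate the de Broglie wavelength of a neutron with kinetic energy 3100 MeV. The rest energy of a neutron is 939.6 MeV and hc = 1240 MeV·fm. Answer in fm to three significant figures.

λ = 0.316 fm

Total energy E = KE + m₀c² = 3100 + 939.6 = 4039.6 MeV.
(pc)² = E² − (m₀c²)² = (4039.6)² − (939.6)² = 1.544 × 10⁷ MeV², so pc = 3929 MeV.
λ = hc/(pc) = 1240 MeV·fm / 3929 MeV = 0.316 fm.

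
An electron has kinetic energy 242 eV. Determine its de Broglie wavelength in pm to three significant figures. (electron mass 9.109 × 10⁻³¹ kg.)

KE = 242 eV = 3.877 × 10⁻¹⁷ J.
p = √(2mKE) = √(2 × 9.109 × 10⁻³¹ × 3.877 × 10⁻¹⁷) = 8.404 × 10⁻²⁴ kg·m/s.
λ = h/p = 6.626 × 10⁻³⁴ / 8.404 × 10⁻²⁴ = 7.88 × 10⁻¹¹ m = 78.8 pm.

λ = 78.8 pm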